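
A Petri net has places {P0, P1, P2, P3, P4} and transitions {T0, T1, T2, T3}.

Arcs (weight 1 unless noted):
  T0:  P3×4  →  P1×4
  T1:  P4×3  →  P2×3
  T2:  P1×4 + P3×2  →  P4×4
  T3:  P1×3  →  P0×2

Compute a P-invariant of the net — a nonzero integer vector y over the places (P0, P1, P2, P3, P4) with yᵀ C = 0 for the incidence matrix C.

y = (P0:3, P1:2, P2:3, P3:2, P4:3)

Incidence matrix C (rows=places, cols=transitions):
       T0   T1   T2   T3
   P0   0    0    0    2
   P1   4    0   -4   -3
   P2   0    3    0    0
   P3  -4    0   -2    0
   P4   0   -3    4    0

Candidate y = [3, 2, 3, 2, 3]; check y·C column-wise:
  col T0: 3·0 + 2·4 + 3·0 + 2·-4 + 3·0 = 0
  col T1: 3·0 + 2·0 + 3·3 + 2·0 + 3·-3 = 0
  col T2: 3·0 + 2·-4 + 3·0 + 2·-2 + 3·4 = 0
  col T3: 3·2 + 2·-3 + 3·0 + 2·0 + 3·0 = 0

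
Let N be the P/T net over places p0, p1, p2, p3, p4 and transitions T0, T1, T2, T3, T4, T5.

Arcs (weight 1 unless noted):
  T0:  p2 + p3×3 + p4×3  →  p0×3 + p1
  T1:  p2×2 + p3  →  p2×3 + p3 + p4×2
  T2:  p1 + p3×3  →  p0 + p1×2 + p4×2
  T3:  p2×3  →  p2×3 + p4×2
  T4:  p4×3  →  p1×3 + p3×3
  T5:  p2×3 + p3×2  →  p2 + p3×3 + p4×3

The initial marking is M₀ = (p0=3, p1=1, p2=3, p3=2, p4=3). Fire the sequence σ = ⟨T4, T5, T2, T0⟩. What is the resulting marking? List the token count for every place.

(p0=7, p1=6, p2=0, p3=0, p4=2)

step 1: fire T4:  (p0=3, p1=1, p2=3, p3=2, p4=3) → (p0=3, p1=4, p2=3, p3=5, p4=0)
step 2: fire T5:  (p0=3, p1=4, p2=3, p3=5, p4=0) → (p0=3, p1=4, p2=1, p3=6, p4=3)
step 3: fire T2:  (p0=3, p1=4, p2=1, p3=6, p4=3) → (p0=4, p1=5, p2=1, p3=3, p4=5)
step 4: fire T0:  (p0=4, p1=5, p2=1, p3=3, p4=5) → (p0=7, p1=6, p2=0, p3=0, p4=2)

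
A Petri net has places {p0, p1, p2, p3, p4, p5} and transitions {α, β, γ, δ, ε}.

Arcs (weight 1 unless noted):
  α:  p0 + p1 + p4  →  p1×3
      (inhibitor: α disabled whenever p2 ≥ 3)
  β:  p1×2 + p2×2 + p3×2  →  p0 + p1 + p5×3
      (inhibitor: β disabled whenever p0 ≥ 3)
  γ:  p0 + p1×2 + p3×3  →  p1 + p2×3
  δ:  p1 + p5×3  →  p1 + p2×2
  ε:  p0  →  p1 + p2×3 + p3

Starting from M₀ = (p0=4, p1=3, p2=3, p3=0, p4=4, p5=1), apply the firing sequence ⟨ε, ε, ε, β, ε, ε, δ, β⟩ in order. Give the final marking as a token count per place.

(p0=1, p1=6, p2=16, p3=1, p4=4, p5=4)

step 1: fire ε:  (p0=4, p1=3, p2=3, p3=0, p4=4, p5=1) → (p0=3, p1=4, p2=6, p3=1, p4=4, p5=1)
step 2: fire ε:  (p0=3, p1=4, p2=6, p3=1, p4=4, p5=1) → (p0=2, p1=5, p2=9, p3=2, p4=4, p5=1)
step 3: fire ε:  (p0=2, p1=5, p2=9, p3=2, p4=4, p5=1) → (p0=1, p1=6, p2=12, p3=3, p4=4, p5=1)
step 4: fire β:  (p0=1, p1=6, p2=12, p3=3, p4=4, p5=1) → (p0=2, p1=5, p2=10, p3=1, p4=4, p5=4)
step 5: fire ε:  (p0=2, p1=5, p2=10, p3=1, p4=4, p5=4) → (p0=1, p1=6, p2=13, p3=2, p4=4, p5=4)
step 6: fire ε:  (p0=1, p1=6, p2=13, p3=2, p4=4, p5=4) → (p0=0, p1=7, p2=16, p3=3, p4=4, p5=4)
step 7: fire δ:  (p0=0, p1=7, p2=16, p3=3, p4=4, p5=4) → (p0=0, p1=7, p2=18, p3=3, p4=4, p5=1)
step 8: fire β:  (p0=0, p1=7, p2=18, p3=3, p4=4, p5=1) → (p0=1, p1=6, p2=16, p3=1, p4=4, p5=4)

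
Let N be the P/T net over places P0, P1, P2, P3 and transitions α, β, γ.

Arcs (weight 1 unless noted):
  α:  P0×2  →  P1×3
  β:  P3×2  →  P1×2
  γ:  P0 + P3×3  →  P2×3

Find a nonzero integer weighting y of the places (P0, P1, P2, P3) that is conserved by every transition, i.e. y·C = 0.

Incidence matrix C (rows=places, cols=transitions):
        α    β    γ
   P0  -2    0   -1
   P1   3    2    0
   P2   0    0    3
   P3   0   -2   -3

Candidate y = [3, 2, 3, 2]; check y·C column-wise:
  col α: 3·-2 + 2·3 + 3·0 + 2·0 = 0
  col β: 3·0 + 2·2 + 3·0 + 2·-2 = 0
  col γ: 3·-1 + 2·0 + 3·3 + 2·-3 = 0

y = (P0:3, P1:2, P2:3, P3:2)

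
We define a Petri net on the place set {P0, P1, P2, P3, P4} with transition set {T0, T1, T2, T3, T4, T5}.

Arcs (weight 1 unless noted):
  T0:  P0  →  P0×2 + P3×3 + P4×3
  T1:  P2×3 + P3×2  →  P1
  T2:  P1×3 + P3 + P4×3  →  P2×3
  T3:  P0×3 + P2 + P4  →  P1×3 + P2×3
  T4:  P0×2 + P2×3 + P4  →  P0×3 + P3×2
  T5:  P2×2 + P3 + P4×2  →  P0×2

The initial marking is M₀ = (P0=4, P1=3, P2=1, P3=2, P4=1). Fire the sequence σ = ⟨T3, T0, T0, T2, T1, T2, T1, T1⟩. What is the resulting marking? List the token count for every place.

(P0=3, P1=3, P2=0, P3=0, P4=0)

step 1: fire T3:  (P0=4, P1=3, P2=1, P3=2, P4=1) → (P0=1, P1=6, P2=3, P3=2, P4=0)
step 2: fire T0:  (P0=1, P1=6, P2=3, P3=2, P4=0) → (P0=2, P1=6, P2=3, P3=5, P4=3)
step 3: fire T0:  (P0=2, P1=6, P2=3, P3=5, P4=3) → (P0=3, P1=6, P2=3, P3=8, P4=6)
step 4: fire T2:  (P0=3, P1=6, P2=3, P3=8, P4=6) → (P0=3, P1=3, P2=6, P3=7, P4=3)
step 5: fire T1:  (P0=3, P1=3, P2=6, P3=7, P4=3) → (P0=3, P1=4, P2=3, P3=5, P4=3)
step 6: fire T2:  (P0=3, P1=4, P2=3, P3=5, P4=3) → (P0=3, P1=1, P2=6, P3=4, P4=0)
step 7: fire T1:  (P0=3, P1=1, P2=6, P3=4, P4=0) → (P0=3, P1=2, P2=3, P3=2, P4=0)
step 8: fire T1:  (P0=3, P1=2, P2=3, P3=2, P4=0) → (P0=3, P1=3, P2=0, P3=0, P4=0)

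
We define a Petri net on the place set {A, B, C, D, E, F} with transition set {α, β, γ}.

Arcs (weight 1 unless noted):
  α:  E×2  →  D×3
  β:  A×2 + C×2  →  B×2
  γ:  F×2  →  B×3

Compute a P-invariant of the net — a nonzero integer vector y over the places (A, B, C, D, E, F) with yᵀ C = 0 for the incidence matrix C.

y = (A:1, B:0, C:-1, D:0, E:0, F:0)

Incidence matrix C (rows=places, cols=transitions):
        α    β    γ
    A   0   -2    0
    B   0    2    3
    C   0   -2    0
    D   3    0    0
    E  -2    0    0
    F   0    0   -2

Candidate y = [1, 0, -1, 0, 0, 0]; check y·C column-wise:
  col α: 1·0 + -1·0 + 0·3 + 0·-2 = 0
  col β: 1·-2 + 0·2 + -1·-2 = 0
  col γ: 1·0 + 0·3 + -1·0 + 0·-2 = 0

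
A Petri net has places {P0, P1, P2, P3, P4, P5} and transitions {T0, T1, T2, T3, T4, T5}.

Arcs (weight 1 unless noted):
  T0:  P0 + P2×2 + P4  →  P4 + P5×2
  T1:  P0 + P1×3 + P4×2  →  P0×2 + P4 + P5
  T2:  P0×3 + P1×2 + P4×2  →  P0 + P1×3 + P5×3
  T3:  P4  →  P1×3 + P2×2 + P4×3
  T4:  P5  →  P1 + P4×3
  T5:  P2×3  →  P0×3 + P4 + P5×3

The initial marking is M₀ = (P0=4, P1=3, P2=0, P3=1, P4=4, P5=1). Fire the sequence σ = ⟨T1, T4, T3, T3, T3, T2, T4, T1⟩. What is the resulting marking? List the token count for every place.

(P0=4, P1=9, P2=6, P3=1, P4=12, P5=4)

step 1: fire T1:  (P0=4, P1=3, P2=0, P3=1, P4=4, P5=1) → (P0=5, P1=0, P2=0, P3=1, P4=3, P5=2)
step 2: fire T4:  (P0=5, P1=0, P2=0, P3=1, P4=3, P5=2) → (P0=5, P1=1, P2=0, P3=1, P4=6, P5=1)
step 3: fire T3:  (P0=5, P1=1, P2=0, P3=1, P4=6, P5=1) → (P0=5, P1=4, P2=2, P3=1, P4=8, P5=1)
step 4: fire T3:  (P0=5, P1=4, P2=2, P3=1, P4=8, P5=1) → (P0=5, P1=7, P2=4, P3=1, P4=10, P5=1)
step 5: fire T3:  (P0=5, P1=7, P2=4, P3=1, P4=10, P5=1) → (P0=5, P1=10, P2=6, P3=1, P4=12, P5=1)
step 6: fire T2:  (P0=5, P1=10, P2=6, P3=1, P4=12, P5=1) → (P0=3, P1=11, P2=6, P3=1, P4=10, P5=4)
step 7: fire T4:  (P0=3, P1=11, P2=6, P3=1, P4=10, P5=4) → (P0=3, P1=12, P2=6, P3=1, P4=13, P5=3)
step 8: fire T1:  (P0=3, P1=12, P2=6, P3=1, P4=13, P5=3) → (P0=4, P1=9, P2=6, P3=1, P4=12, P5=4)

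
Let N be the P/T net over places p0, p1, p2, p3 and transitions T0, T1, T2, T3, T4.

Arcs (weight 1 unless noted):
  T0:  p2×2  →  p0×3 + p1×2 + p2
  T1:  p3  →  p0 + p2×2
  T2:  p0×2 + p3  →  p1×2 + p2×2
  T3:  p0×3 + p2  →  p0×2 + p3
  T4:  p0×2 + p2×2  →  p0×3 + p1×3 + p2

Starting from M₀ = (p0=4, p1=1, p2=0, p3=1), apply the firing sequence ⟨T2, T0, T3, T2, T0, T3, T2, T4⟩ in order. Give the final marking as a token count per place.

step 1: fire T2:  (p0=4, p1=1, p2=0, p3=1) → (p0=2, p1=3, p2=2, p3=0)
step 2: fire T0:  (p0=2, p1=3, p2=2, p3=0) → (p0=5, p1=5, p2=1, p3=0)
step 3: fire T3:  (p0=5, p1=5, p2=1, p3=0) → (p0=4, p1=5, p2=0, p3=1)
step 4: fire T2:  (p0=4, p1=5, p2=0, p3=1) → (p0=2, p1=7, p2=2, p3=0)
step 5: fire T0:  (p0=2, p1=7, p2=2, p3=0) → (p0=5, p1=9, p2=1, p3=0)
step 6: fire T3:  (p0=5, p1=9, p2=1, p3=0) → (p0=4, p1=9, p2=0, p3=1)
step 7: fire T2:  (p0=4, p1=9, p2=0, p3=1) → (p0=2, p1=11, p2=2, p3=0)
step 8: fire T4:  (p0=2, p1=11, p2=2, p3=0) → (p0=3, p1=14, p2=1, p3=0)

(p0=3, p1=14, p2=1, p3=0)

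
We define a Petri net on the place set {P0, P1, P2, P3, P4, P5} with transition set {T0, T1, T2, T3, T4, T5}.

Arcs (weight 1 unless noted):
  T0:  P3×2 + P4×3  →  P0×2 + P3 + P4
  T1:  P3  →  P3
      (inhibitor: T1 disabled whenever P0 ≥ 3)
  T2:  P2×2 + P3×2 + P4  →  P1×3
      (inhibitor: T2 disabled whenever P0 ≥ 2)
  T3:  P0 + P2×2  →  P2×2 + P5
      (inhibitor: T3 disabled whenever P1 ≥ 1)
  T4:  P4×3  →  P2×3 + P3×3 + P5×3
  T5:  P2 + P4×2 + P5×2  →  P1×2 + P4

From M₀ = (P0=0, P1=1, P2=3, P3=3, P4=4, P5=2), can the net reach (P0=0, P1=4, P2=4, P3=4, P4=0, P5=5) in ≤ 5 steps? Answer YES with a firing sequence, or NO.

YES — reachable via ⟨T2, T4⟩ (2 firings)

step 1: fire T2:  (P0=0, P1=1, P2=3, P3=3, P4=4, P5=2) → (P0=0, P1=4, P2=1, P3=1, P4=3, P5=2)
step 2: fire T4:  (P0=0, P1=4, P2=1, P3=1, P4=3, P5=2) → (P0=0, P1=4, P2=4, P3=4, P4=0, P5=5)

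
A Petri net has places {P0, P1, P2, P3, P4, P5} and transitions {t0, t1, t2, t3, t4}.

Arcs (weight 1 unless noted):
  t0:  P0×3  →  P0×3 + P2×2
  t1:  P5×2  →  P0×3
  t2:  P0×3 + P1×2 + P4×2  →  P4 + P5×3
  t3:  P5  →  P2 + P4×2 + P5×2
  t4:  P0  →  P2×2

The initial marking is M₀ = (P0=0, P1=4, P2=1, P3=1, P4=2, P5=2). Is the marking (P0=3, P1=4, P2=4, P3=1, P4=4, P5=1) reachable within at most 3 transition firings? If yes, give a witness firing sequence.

step 1: fire t3:  (P0=0, P1=4, P2=1, P3=1, P4=2, P5=2) → (P0=0, P1=4, P2=2, P3=1, P4=4, P5=3)
step 2: fire t1:  (P0=0, P1=4, P2=2, P3=1, P4=4, P5=3) → (P0=3, P1=4, P2=2, P3=1, P4=4, P5=1)
step 3: fire t0:  (P0=3, P1=4, P2=2, P3=1, P4=4, P5=1) → (P0=3, P1=4, P2=4, P3=1, P4=4, P5=1)

YES — reachable via ⟨t3, t1, t0⟩ (3 firings)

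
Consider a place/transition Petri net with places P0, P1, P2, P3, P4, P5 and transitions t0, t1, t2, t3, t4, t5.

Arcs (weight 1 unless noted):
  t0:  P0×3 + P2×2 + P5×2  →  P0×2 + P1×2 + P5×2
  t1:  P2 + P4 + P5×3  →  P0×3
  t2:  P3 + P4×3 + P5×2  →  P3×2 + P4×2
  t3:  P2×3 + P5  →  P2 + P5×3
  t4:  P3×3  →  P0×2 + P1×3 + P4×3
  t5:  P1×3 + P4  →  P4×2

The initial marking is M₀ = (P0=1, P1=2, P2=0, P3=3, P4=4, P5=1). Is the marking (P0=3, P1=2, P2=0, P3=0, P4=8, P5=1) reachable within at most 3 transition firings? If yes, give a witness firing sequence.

YES — reachable via ⟨t4, t5⟩ (2 firings)

step 1: fire t4:  (P0=1, P1=2, P2=0, P3=3, P4=4, P5=1) → (P0=3, P1=5, P2=0, P3=0, P4=7, P5=1)
step 2: fire t5:  (P0=3, P1=5, P2=0, P3=0, P4=7, P5=1) → (P0=3, P1=2, P2=0, P3=0, P4=8, P5=1)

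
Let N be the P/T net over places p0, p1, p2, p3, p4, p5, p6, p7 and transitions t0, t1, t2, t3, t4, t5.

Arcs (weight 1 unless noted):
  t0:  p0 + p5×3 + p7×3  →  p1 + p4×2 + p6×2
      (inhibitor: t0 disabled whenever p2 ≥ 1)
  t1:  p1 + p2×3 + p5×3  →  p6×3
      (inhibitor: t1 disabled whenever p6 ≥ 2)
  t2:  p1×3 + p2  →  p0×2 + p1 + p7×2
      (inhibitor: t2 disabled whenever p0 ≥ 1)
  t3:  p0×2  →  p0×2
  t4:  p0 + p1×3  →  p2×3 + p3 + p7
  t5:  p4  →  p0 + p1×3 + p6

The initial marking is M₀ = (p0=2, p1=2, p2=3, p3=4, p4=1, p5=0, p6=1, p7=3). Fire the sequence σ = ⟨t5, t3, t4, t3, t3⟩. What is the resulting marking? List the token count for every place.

(p0=2, p1=2, p2=6, p3=5, p4=0, p5=0, p6=2, p7=4)

step 1: fire t5:  (p0=2, p1=2, p2=3, p3=4, p4=1, p5=0, p6=1, p7=3) → (p0=3, p1=5, p2=3, p3=4, p4=0, p5=0, p6=2, p7=3)
step 2: fire t3:  (p0=3, p1=5, p2=3, p3=4, p4=0, p5=0, p6=2, p7=3) → (p0=3, p1=5, p2=3, p3=4, p4=0, p5=0, p6=2, p7=3)
step 3: fire t4:  (p0=3, p1=5, p2=3, p3=4, p4=0, p5=0, p6=2, p7=3) → (p0=2, p1=2, p2=6, p3=5, p4=0, p5=0, p6=2, p7=4)
step 4: fire t3:  (p0=2, p1=2, p2=6, p3=5, p4=0, p5=0, p6=2, p7=4) → (p0=2, p1=2, p2=6, p3=5, p4=0, p5=0, p6=2, p7=4)
step 5: fire t3:  (p0=2, p1=2, p2=6, p3=5, p4=0, p5=0, p6=2, p7=4) → (p0=2, p1=2, p2=6, p3=5, p4=0, p5=0, p6=2, p7=4)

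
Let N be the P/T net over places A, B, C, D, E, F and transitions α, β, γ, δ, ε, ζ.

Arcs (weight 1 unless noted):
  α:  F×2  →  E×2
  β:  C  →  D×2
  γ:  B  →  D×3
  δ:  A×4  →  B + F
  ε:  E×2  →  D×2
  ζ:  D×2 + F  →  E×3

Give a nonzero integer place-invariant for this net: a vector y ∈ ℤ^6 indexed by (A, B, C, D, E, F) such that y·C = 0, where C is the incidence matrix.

y = (A:1, B:3, C:2, D:1, E:1, F:1)

Incidence matrix C (rows=places, cols=transitions):
        α    β    γ    δ    ε    ζ
    A   0    0    0   -4    0    0
    B   0    0   -1    1    0    0
    C   0   -1    0    0    0    0
    D   0    2    3    0    2   -2
    E   2    0    0    0   -2    3
    F  -2    0    0    1    0   -1

Candidate y = [1, 3, 2, 1, 1, 1]; check y·C column-wise:
  col α: 1·0 + 3·0 + 2·0 + 1·0 + 1·2 + 1·-2 = 0
  col β: 1·0 + 3·0 + 2·-1 + 1·2 + 1·0 + 1·0 = 0
  col γ: 1·0 + 3·-1 + 2·0 + 1·3 + 1·0 + 1·0 = 0
  col δ: 1·-4 + 3·1 + 2·0 + 1·0 + 1·0 + 1·1 = 0
  col ε: 1·0 + 3·0 + 2·0 + 1·2 + 1·-2 + 1·0 = 0
  col ζ: 1·0 + 3·0 + 2·0 + 1·-2 + 1·3 + 1·-1 = 0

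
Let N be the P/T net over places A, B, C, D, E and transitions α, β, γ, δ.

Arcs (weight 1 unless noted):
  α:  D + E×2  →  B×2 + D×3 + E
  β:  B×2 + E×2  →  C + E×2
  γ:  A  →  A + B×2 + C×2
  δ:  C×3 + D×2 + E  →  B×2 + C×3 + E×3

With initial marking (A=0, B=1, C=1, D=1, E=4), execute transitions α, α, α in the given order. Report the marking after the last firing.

(A=0, B=7, C=1, D=7, E=1)

step 1: fire α:  (A=0, B=1, C=1, D=1, E=4) → (A=0, B=3, C=1, D=3, E=3)
step 2: fire α:  (A=0, B=3, C=1, D=3, E=3) → (A=0, B=5, C=1, D=5, E=2)
step 3: fire α:  (A=0, B=5, C=1, D=5, E=2) → (A=0, B=7, C=1, D=7, E=1)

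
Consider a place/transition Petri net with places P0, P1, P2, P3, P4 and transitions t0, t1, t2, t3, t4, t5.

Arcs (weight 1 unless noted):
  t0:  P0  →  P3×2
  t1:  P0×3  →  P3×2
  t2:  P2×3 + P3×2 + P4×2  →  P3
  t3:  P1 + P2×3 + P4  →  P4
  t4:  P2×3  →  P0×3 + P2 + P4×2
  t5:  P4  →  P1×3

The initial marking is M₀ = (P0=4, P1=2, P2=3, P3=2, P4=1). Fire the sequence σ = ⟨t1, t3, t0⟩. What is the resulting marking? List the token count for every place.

step 1: fire t1:  (P0=4, P1=2, P2=3, P3=2, P4=1) → (P0=1, P1=2, P2=3, P3=4, P4=1)
step 2: fire t3:  (P0=1, P1=2, P2=3, P3=4, P4=1) → (P0=1, P1=1, P2=0, P3=4, P4=1)
step 3: fire t0:  (P0=1, P1=1, P2=0, P3=4, P4=1) → (P0=0, P1=1, P2=0, P3=6, P4=1)

(P0=0, P1=1, P2=0, P3=6, P4=1)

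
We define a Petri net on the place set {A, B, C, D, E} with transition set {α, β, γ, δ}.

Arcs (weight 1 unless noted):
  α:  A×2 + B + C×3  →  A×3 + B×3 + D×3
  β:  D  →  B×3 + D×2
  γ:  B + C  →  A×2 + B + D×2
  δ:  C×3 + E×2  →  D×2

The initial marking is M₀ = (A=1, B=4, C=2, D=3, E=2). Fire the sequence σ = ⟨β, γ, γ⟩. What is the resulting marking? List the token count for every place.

step 1: fire β:  (A=1, B=4, C=2, D=3, E=2) → (A=1, B=7, C=2, D=4, E=2)
step 2: fire γ:  (A=1, B=7, C=2, D=4, E=2) → (A=3, B=7, C=1, D=6, E=2)
step 3: fire γ:  (A=3, B=7, C=1, D=6, E=2) → (A=5, B=7, C=0, D=8, E=2)

(A=5, B=7, C=0, D=8, E=2)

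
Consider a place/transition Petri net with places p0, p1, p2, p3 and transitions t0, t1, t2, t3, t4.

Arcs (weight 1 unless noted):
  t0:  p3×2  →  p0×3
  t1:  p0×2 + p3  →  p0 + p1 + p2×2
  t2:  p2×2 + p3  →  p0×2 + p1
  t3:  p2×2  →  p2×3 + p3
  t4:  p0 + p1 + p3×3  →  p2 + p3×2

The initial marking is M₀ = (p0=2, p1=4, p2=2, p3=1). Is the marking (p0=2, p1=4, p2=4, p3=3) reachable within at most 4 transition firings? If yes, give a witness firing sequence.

YES — reachable via ⟨t3, t3⟩ (2 firings)

step 1: fire t3:  (p0=2, p1=4, p2=2, p3=1) → (p0=2, p1=4, p2=3, p3=2)
step 2: fire t3:  (p0=2, p1=4, p2=3, p3=2) → (p0=2, p1=4, p2=4, p3=3)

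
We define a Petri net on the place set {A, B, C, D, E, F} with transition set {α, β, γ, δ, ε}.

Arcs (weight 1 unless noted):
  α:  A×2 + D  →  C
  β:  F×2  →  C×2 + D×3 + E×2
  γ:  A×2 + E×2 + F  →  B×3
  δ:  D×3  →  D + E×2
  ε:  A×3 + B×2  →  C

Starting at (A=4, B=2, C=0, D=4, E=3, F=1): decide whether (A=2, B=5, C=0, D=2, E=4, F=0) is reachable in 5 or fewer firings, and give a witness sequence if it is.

depth 0: 1 marking
depth 1: 5 markings reached so far
depth 2: 10 markings reached so far
depth 3: 12 markings reached so far
depth 4: 12 markings reached so far
(frontier empty at depth 4; search complete)
target is not among the 12 markings reachable within 5 steps

NO — not reachable within 5 firings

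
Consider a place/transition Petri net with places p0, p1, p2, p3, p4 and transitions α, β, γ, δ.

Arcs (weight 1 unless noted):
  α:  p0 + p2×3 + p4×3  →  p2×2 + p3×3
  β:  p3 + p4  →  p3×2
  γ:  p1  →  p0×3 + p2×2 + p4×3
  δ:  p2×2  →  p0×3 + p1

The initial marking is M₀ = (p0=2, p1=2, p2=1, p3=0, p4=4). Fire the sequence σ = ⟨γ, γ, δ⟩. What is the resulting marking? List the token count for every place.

(p0=11, p1=1, p2=3, p3=0, p4=10)

step 1: fire γ:  (p0=2, p1=2, p2=1, p3=0, p4=4) → (p0=5, p1=1, p2=3, p3=0, p4=7)
step 2: fire γ:  (p0=5, p1=1, p2=3, p3=0, p4=7) → (p0=8, p1=0, p2=5, p3=0, p4=10)
step 3: fire δ:  (p0=8, p1=0, p2=5, p3=0, p4=10) → (p0=11, p1=1, p2=3, p3=0, p4=10)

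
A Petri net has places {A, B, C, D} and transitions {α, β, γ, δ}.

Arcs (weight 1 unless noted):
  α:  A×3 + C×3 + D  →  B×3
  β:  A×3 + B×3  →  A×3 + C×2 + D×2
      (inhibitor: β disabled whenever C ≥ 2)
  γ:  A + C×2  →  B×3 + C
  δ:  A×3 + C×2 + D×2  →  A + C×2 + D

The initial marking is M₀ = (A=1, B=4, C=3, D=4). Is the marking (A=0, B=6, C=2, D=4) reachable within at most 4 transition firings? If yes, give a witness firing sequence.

depth 0: 1 marking
depth 1: 2 markings reached so far
depth 2: 2 markings reached so far
(frontier empty at depth 2; search complete)
target is not among the 2 markings reachable within 4 steps

NO — not reachable within 4 firings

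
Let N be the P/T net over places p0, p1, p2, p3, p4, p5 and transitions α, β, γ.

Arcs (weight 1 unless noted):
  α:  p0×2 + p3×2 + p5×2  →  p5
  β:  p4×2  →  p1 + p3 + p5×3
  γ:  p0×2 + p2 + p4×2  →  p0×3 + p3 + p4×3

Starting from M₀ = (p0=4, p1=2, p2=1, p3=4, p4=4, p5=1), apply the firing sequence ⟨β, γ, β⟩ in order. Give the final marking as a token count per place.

step 1: fire β:  (p0=4, p1=2, p2=1, p3=4, p4=4, p5=1) → (p0=4, p1=3, p2=1, p3=5, p4=2, p5=4)
step 2: fire γ:  (p0=4, p1=3, p2=1, p3=5, p4=2, p5=4) → (p0=5, p1=3, p2=0, p3=6, p4=3, p5=4)
step 3: fire β:  (p0=5, p1=3, p2=0, p3=6, p4=3, p5=4) → (p0=5, p1=4, p2=0, p3=7, p4=1, p5=7)

(p0=5, p1=4, p2=0, p3=7, p4=1, p5=7)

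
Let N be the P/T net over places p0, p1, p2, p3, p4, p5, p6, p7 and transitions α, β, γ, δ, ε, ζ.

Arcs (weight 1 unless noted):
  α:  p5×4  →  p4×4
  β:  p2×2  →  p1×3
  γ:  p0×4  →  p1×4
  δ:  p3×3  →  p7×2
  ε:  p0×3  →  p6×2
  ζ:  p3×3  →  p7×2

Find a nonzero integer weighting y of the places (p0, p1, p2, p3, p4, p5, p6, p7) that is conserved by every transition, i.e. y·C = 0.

Incidence matrix C (rows=places, cols=transitions):
        α    β    γ    δ    ε    ζ
   p0   0    0   -4    0   -3    0
   p1   0    3    4    0    0    0
   p2   0   -2    0    0    0    0
   p3   0    0    0   -3    0   -3
   p4   4    0    0    0    0    0
   p5  -4    0    0    0    0    0
   p6   0    0    0    0    2    0
   p7   0    0    0    2    0    2

Candidate y = [0, 0, 0, 0, 1, 1, 0, 0]; check y·C column-wise:
  col α: 1·4 + 1·-4 = 0
  col β: 0·3 + 0·-2 + 1·0 + 1·0 = 0
  col γ: 0·-4 + 0·4 + 1·0 + 1·0 = 0
  col δ: 0·-3 + 1·0 + 1·0 + 0·2 = 0
  col ε: 0·-3 + 1·0 + 1·0 + 0·2 = 0
  col ζ: 0·-3 + 1·0 + 1·0 + 0·2 = 0

y = (p0:0, p1:0, p2:0, p3:0, p4:1, p5:1, p6:0, p7:0)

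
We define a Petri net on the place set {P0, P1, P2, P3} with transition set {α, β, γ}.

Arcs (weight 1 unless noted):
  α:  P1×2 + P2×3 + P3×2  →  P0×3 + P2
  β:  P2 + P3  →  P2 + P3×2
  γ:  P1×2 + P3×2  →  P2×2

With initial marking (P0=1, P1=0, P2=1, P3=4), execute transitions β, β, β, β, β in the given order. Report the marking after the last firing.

(P0=1, P1=0, P2=1, P3=9)

step 1: fire β:  (P0=1, P1=0, P2=1, P3=4) → (P0=1, P1=0, P2=1, P3=5)
step 2: fire β:  (P0=1, P1=0, P2=1, P3=5) → (P0=1, P1=0, P2=1, P3=6)
step 3: fire β:  (P0=1, P1=0, P2=1, P3=6) → (P0=1, P1=0, P2=1, P3=7)
step 4: fire β:  (P0=1, P1=0, P2=1, P3=7) → (P0=1, P1=0, P2=1, P3=8)
step 5: fire β:  (P0=1, P1=0, P2=1, P3=8) → (P0=1, P1=0, P2=1, P3=9)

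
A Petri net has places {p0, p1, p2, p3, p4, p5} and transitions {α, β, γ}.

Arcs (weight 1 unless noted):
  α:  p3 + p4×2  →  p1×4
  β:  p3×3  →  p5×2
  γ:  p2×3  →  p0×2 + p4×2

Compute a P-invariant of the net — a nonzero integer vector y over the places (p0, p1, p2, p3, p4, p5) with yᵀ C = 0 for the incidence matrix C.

Incidence matrix C (rows=places, cols=transitions):
        α    β    γ
   p0   0    0    2
   p1   4    0    0
   p2   0    0   -3
   p3  -1   -3    0
   p4  -2    0    2
   p5   0    2    0

Candidate y = [3, 0, 2, 0, 0, 0]; check y·C column-wise:
  col α: 3·0 + 0·4 + 2·0 + 0·-1 + 0·-2 = 0
  col β: 3·0 + 2·0 + 0·-3 + 0·2 = 0
  col γ: 3·2 + 2·-3 + 0·2 = 0

y = (p0:3, p1:0, p2:2, p3:0, p4:0, p5:0)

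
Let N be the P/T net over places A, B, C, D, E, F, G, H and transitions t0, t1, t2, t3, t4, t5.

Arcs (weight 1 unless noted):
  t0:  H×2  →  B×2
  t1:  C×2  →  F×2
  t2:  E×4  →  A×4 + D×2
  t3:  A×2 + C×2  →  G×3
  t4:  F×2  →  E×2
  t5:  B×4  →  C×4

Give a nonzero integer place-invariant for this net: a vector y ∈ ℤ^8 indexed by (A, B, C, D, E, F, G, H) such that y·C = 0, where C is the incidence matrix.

Incidence matrix C (rows=places, cols=transitions):
       t0   t1   t2   t3   t4   t5
    A   0    0    4   -2    0    0
    B   2    0    0    0    0   -4
    C   0   -2    0   -2    0    4
    D   0    0    2    0    0    0
    E   0    0   -4    0    2    0
    F   0    2    0    0   -2    0
    G   0    0    0    3    0    0
    H  -2    0    0    0    0    0

Candidate y = [3, 0, 0, -6, 0, 0, 2, 0]; check y·C column-wise:
  col t0: 3·0 + 0·2 + -6·0 + 2·0 + 0·-2 = 0
  col t1: 3·0 + 0·-2 + -6·0 + 0·2 + 2·0 = 0
  col t2: 3·4 + -6·2 + 0·-4 + 2·0 = 0
  col t3: 3·-2 + 0·-2 + -6·0 + 2·3 = 0
  col t4: 3·0 + -6·0 + 0·2 + 0·-2 + 2·0 = 0
  col t5: 3·0 + 0·-4 + 0·4 + -6·0 + 2·0 = 0

y = (A:3, B:0, C:0, D:-6, E:0, F:0, G:2, H:0)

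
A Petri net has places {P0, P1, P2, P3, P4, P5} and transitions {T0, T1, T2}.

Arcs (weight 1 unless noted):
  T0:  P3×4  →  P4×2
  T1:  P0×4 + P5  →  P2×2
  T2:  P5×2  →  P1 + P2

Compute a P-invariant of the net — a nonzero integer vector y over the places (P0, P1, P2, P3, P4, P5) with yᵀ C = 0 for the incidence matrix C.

y = (P0:1, P1:-2, P2:2, P3:0, P4:0, P5:0)

Incidence matrix C (rows=places, cols=transitions):
       T0   T1   T2
   P0   0   -4    0
   P1   0    0    1
   P2   0    2    1
   P3  -4    0    0
   P4   2    0    0
   P5   0   -1   -2

Candidate y = [1, -2, 2, 0, 0, 0]; check y·C column-wise:
  col T0: 1·0 + -2·0 + 2·0 + 0·-4 + 0·2 = 0
  col T1: 1·-4 + -2·0 + 2·2 + 0·-1 = 0
  col T2: 1·0 + -2·1 + 2·1 + 0·-2 = 0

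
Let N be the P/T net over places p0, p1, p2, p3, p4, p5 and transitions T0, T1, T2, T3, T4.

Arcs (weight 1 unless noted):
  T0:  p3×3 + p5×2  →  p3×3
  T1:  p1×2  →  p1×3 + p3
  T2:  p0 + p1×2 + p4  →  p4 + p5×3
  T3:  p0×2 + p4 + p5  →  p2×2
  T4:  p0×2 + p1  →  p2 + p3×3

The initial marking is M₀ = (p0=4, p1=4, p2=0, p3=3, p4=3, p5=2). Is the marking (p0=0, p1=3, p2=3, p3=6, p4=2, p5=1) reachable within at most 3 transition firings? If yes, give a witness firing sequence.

step 1: fire T3:  (p0=4, p1=4, p2=0, p3=3, p4=3, p5=2) → (p0=2, p1=4, p2=2, p3=3, p4=2, p5=1)
step 2: fire T4:  (p0=2, p1=4, p2=2, p3=3, p4=2, p5=1) → (p0=0, p1=3, p2=3, p3=6, p4=2, p5=1)

YES — reachable via ⟨T3, T4⟩ (2 firings)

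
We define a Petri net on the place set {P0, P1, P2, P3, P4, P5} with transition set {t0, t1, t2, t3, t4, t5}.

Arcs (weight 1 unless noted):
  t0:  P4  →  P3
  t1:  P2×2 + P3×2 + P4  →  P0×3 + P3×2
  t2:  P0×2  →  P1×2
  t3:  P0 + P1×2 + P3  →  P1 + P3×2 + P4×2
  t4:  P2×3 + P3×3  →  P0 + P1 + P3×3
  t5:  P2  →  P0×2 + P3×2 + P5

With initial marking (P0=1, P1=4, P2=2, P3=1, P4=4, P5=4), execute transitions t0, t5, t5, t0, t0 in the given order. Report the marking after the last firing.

step 1: fire t0:  (P0=1, P1=4, P2=2, P3=1, P4=4, P5=4) → (P0=1, P1=4, P2=2, P3=2, P4=3, P5=4)
step 2: fire t5:  (P0=1, P1=4, P2=2, P3=2, P4=3, P5=4) → (P0=3, P1=4, P2=1, P3=4, P4=3, P5=5)
step 3: fire t5:  (P0=3, P1=4, P2=1, P3=4, P4=3, P5=5) → (P0=5, P1=4, P2=0, P3=6, P4=3, P5=6)
step 4: fire t0:  (P0=5, P1=4, P2=0, P3=6, P4=3, P5=6) → (P0=5, P1=4, P2=0, P3=7, P4=2, P5=6)
step 5: fire t0:  (P0=5, P1=4, P2=0, P3=7, P4=2, P5=6) → (P0=5, P1=4, P2=0, P3=8, P4=1, P5=6)

(P0=5, P1=4, P2=0, P3=8, P4=1, P5=6)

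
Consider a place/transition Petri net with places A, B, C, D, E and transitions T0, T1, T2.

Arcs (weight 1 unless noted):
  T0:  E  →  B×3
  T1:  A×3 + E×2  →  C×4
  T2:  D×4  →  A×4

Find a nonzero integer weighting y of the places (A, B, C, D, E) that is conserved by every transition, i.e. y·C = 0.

y = (A:4, B:0, C:3, D:4, E:0)

Incidence matrix C (rows=places, cols=transitions):
       T0   T1   T2
    A   0   -3    4
    B   3    0    0
    C   0    4    0
    D   0    0   -4
    E  -1   -2    0

Candidate y = [4, 0, 3, 4, 0]; check y·C column-wise:
  col T0: 4·0 + 0·3 + 3·0 + 4·0 + 0·-1 = 0
  col T1: 4·-3 + 3·4 + 4·0 + 0·-2 = 0
  col T2: 4·4 + 3·0 + 4·-4 = 0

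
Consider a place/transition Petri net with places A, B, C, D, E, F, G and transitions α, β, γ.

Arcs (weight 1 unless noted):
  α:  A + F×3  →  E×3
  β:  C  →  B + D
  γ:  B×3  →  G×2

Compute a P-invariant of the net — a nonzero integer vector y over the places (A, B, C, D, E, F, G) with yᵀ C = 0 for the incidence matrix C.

Incidence matrix C (rows=places, cols=transitions):
        α    β    γ
    A  -1    0    0
    B   0    1   -3
    C   0   -1    0
    D   0    1    0
    E   3    0    0
    F  -3    0    0
    G   0    0    2

Candidate y = [0, 0, 1, 1, 0, 0, 0]; check y·C column-wise:
  col α: 0·-1 + 1·0 + 1·0 + 0·3 + 0·-3 = 0
  col β: 0·1 + 1·-1 + 1·1 = 0
  col γ: 0·-3 + 1·0 + 1·0 + 0·2 = 0

y = (A:0, B:0, C:1, D:1, E:0, F:0, G:0)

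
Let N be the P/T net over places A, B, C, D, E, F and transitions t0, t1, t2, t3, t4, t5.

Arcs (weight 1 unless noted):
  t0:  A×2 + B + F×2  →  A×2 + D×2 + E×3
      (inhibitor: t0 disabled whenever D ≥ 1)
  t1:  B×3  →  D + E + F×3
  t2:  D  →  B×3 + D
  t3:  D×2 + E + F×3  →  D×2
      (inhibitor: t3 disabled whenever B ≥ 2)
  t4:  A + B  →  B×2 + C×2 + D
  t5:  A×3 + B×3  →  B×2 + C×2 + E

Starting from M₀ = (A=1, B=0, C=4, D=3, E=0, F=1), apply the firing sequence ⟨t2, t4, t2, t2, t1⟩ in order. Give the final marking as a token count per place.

step 1: fire t2:  (A=1, B=0, C=4, D=3, E=0, F=1) → (A=1, B=3, C=4, D=3, E=0, F=1)
step 2: fire t4:  (A=1, B=3, C=4, D=3, E=0, F=1) → (A=0, B=4, C=6, D=4, E=0, F=1)
step 3: fire t2:  (A=0, B=4, C=6, D=4, E=0, F=1) → (A=0, B=7, C=6, D=4, E=0, F=1)
step 4: fire t2:  (A=0, B=7, C=6, D=4, E=0, F=1) → (A=0, B=10, C=6, D=4, E=0, F=1)
step 5: fire t1:  (A=0, B=10, C=6, D=4, E=0, F=1) → (A=0, B=7, C=6, D=5, E=1, F=4)

(A=0, B=7, C=6, D=5, E=1, F=4)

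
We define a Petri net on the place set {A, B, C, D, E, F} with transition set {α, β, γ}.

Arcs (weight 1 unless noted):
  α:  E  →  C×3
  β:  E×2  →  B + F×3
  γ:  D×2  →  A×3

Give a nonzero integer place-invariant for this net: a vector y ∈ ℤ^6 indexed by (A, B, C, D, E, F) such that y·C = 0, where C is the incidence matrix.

Incidence matrix C (rows=places, cols=transitions):
        α    β    γ
    A   0    0    3
    B   0    1    0
    C   3    0    0
    D   0    0   -2
    E  -1   -2    0
    F   0    3    0

Candidate y = [2, 0, 0, 3, 0, 0]; check y·C column-wise:
  col α: 2·0 + 0·3 + 3·0 + 0·-1 = 0
  col β: 2·0 + 0·1 + 3·0 + 0·-2 + 0·3 = 0
  col γ: 2·3 + 3·-2 = 0

y = (A:2, B:0, C:0, D:3, E:0, F:0)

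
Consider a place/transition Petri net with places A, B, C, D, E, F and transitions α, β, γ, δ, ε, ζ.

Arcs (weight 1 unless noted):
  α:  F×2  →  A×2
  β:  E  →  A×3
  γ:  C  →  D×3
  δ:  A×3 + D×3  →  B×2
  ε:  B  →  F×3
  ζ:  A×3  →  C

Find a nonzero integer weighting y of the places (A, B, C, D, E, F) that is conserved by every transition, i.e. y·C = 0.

Incidence matrix C (rows=places, cols=transitions):
        α    β    γ    δ    ε    ζ
    A   2    3    0   -3    0   -3
    B   0    0    0    2   -1    0
    C   0    0   -1    0    0    1
    D   0    0    3   -3    0    0
    E   0   -1    0    0    0    0
    F  -2    0    0    0    3    0

Candidate y = [1, 3, 3, 1, 3, 1]; check y·C column-wise:
  col α: 1·2 + 3·0 + 3·0 + 1·0 + 3·0 + 1·-2 = 0
  col β: 1·3 + 3·0 + 3·0 + 1·0 + 3·-1 + 1·0 = 0
  col γ: 1·0 + 3·0 + 3·-1 + 1·3 + 3·0 + 1·0 = 0
  col δ: 1·-3 + 3·2 + 3·0 + 1·-3 + 3·0 + 1·0 = 0
  col ε: 1·0 + 3·-1 + 3·0 + 1·0 + 3·0 + 1·3 = 0
  col ζ: 1·-3 + 3·0 + 3·1 + 1·0 + 3·0 + 1·0 = 0

y = (A:1, B:3, C:3, D:1, E:3, F:1)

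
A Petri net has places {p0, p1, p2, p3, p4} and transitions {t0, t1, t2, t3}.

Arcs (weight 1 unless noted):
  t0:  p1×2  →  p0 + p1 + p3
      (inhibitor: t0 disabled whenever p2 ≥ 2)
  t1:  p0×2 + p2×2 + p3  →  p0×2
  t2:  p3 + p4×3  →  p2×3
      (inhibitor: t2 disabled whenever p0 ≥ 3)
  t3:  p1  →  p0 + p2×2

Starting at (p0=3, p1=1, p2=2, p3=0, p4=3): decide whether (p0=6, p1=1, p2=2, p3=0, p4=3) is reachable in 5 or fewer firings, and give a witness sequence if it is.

depth 0: 1 marking
depth 1: 2 markings reached so far
depth 2: 2 markings reached so far
(frontier empty at depth 2; search complete)
target is not among the 2 markings reachable within 5 steps

NO — not reachable within 5 firings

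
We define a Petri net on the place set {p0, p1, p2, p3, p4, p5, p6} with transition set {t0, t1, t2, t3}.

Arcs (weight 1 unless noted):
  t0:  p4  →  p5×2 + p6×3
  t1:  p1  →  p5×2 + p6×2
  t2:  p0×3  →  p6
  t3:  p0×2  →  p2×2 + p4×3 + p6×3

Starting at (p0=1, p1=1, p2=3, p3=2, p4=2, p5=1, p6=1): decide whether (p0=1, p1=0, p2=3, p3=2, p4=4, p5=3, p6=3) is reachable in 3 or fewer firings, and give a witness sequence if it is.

NO — not reachable within 3 firings

depth 0: 1 marking
depth 1: 3 markings reached so far
depth 2: 5 markings reached so far
depth 3: 6 markings reached so far
target is not among the 6 markings reachable within 3 steps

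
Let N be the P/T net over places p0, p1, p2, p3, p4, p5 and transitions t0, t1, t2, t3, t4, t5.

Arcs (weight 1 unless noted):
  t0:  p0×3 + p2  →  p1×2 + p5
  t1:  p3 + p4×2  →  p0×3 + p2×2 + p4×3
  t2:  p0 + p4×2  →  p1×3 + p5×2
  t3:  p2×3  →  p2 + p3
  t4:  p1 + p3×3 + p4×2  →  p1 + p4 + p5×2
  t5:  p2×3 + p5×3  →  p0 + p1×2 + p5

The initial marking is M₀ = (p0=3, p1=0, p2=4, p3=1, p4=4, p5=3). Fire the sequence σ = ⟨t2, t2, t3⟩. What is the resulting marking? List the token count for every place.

(p0=1, p1=6, p2=2, p3=2, p4=0, p5=7)

step 1: fire t2:  (p0=3, p1=0, p2=4, p3=1, p4=4, p5=3) → (p0=2, p1=3, p2=4, p3=1, p4=2, p5=5)
step 2: fire t2:  (p0=2, p1=3, p2=4, p3=1, p4=2, p5=5) → (p0=1, p1=6, p2=4, p3=1, p4=0, p5=7)
step 3: fire t3:  (p0=1, p1=6, p2=4, p3=1, p4=0, p5=7) → (p0=1, p1=6, p2=2, p3=2, p4=0, p5=7)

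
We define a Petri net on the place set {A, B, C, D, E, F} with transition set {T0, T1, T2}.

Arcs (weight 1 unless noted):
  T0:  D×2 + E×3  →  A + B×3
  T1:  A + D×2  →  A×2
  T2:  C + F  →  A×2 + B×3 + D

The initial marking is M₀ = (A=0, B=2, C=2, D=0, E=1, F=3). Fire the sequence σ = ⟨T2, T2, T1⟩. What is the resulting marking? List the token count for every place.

(A=5, B=8, C=0, D=0, E=1, F=1)

step 1: fire T2:  (A=0, B=2, C=2, D=0, E=1, F=3) → (A=2, B=5, C=1, D=1, E=1, F=2)
step 2: fire T2:  (A=2, B=5, C=1, D=1, E=1, F=2) → (A=4, B=8, C=0, D=2, E=1, F=1)
step 3: fire T1:  (A=4, B=8, C=0, D=2, E=1, F=1) → (A=5, B=8, C=0, D=0, E=1, F=1)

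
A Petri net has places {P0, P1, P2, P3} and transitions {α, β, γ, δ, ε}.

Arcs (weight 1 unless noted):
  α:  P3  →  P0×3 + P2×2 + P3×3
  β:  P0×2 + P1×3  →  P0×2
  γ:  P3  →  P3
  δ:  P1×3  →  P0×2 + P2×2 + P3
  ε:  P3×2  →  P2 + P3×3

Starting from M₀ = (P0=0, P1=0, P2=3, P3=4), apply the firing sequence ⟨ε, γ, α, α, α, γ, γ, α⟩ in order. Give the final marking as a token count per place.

(P0=12, P1=0, P2=12, P3=13)

step 1: fire ε:  (P0=0, P1=0, P2=3, P3=4) → (P0=0, P1=0, P2=4, P3=5)
step 2: fire γ:  (P0=0, P1=0, P2=4, P3=5) → (P0=0, P1=0, P2=4, P3=5)
step 3: fire α:  (P0=0, P1=0, P2=4, P3=5) → (P0=3, P1=0, P2=6, P3=7)
step 4: fire α:  (P0=3, P1=0, P2=6, P3=7) → (P0=6, P1=0, P2=8, P3=9)
step 5: fire α:  (P0=6, P1=0, P2=8, P3=9) → (P0=9, P1=0, P2=10, P3=11)
step 6: fire γ:  (P0=9, P1=0, P2=10, P3=11) → (P0=9, P1=0, P2=10, P3=11)
step 7: fire γ:  (P0=9, P1=0, P2=10, P3=11) → (P0=9, P1=0, P2=10, P3=11)
step 8: fire α:  (P0=9, P1=0, P2=10, P3=11) → (P0=12, P1=0, P2=12, P3=13)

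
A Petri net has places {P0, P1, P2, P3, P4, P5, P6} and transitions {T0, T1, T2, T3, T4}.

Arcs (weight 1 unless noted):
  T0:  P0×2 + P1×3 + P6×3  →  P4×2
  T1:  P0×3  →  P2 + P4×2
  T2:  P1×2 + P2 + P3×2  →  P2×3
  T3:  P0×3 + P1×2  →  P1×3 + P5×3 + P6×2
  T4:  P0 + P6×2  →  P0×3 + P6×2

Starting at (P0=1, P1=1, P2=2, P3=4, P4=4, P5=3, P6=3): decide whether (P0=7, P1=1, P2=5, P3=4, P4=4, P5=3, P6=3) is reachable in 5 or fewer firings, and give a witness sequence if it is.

depth 0: 1 marking
depth 1: 2 markings reached so far
depth 2: 4 markings reached so far
depth 3: 6 markings reached so far
depth 4: 8 markings reached so far
depth 5: 11 markings reached so far
target is not among the 11 markings reachable within 5 steps

NO — not reachable within 5 firings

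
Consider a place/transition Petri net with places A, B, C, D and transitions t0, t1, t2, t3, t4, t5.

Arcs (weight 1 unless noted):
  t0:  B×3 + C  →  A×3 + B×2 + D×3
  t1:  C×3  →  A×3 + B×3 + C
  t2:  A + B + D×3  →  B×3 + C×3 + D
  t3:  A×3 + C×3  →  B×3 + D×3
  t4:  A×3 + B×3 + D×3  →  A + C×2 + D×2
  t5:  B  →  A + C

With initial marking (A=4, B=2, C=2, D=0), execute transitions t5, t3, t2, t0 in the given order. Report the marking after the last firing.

(A=4, B=5, C=2, D=4)

step 1: fire t5:  (A=4, B=2, C=2, D=0) → (A=5, B=1, C=3, D=0)
step 2: fire t3:  (A=5, B=1, C=3, D=0) → (A=2, B=4, C=0, D=3)
step 3: fire t2:  (A=2, B=4, C=0, D=3) → (A=1, B=6, C=3, D=1)
step 4: fire t0:  (A=1, B=6, C=3, D=1) → (A=4, B=5, C=2, D=4)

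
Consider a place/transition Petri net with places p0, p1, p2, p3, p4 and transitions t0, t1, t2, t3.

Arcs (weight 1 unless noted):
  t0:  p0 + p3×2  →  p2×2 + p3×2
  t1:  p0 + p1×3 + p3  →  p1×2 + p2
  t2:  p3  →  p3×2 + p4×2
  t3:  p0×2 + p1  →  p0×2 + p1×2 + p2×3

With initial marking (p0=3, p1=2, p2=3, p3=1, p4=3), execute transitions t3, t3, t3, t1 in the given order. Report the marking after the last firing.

step 1: fire t3:  (p0=3, p1=2, p2=3, p3=1, p4=3) → (p0=3, p1=3, p2=6, p3=1, p4=3)
step 2: fire t3:  (p0=3, p1=3, p2=6, p3=1, p4=3) → (p0=3, p1=4, p2=9, p3=1, p4=3)
step 3: fire t3:  (p0=3, p1=4, p2=9, p3=1, p4=3) → (p0=3, p1=5, p2=12, p3=1, p4=3)
step 4: fire t1:  (p0=3, p1=5, p2=12, p3=1, p4=3) → (p0=2, p1=4, p2=13, p3=0, p4=3)

(p0=2, p1=4, p2=13, p3=0, p4=3)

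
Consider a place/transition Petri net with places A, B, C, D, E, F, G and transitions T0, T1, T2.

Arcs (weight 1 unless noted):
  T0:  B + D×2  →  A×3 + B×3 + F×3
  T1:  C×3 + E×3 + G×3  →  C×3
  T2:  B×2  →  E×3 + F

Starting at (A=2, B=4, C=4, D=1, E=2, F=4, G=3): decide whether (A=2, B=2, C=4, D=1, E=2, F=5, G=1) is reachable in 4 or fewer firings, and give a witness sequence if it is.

NO — not reachable within 4 firings

depth 0: 1 marking
depth 1: 2 markings reached so far
depth 2: 4 markings reached so far
depth 3: 5 markings reached so far
depth 4: 5 markings reached so far
(frontier empty at depth 4; search complete)
target is not among the 5 markings reachable within 4 steps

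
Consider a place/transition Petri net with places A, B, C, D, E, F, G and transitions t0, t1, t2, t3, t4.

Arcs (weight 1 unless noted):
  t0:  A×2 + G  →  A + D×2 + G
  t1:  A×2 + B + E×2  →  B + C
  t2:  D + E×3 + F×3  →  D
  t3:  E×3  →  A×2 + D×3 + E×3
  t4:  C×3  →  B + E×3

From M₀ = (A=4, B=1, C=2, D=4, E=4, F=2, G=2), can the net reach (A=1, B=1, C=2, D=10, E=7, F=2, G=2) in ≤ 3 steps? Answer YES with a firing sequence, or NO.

depth 0: 1 marking
depth 1: 4 markings reached so far
depth 2: 11 markings reached so far
depth 3: 22 markings reached so far
target is not among the 22 markings reachable within 3 steps

NO — not reachable within 3 firings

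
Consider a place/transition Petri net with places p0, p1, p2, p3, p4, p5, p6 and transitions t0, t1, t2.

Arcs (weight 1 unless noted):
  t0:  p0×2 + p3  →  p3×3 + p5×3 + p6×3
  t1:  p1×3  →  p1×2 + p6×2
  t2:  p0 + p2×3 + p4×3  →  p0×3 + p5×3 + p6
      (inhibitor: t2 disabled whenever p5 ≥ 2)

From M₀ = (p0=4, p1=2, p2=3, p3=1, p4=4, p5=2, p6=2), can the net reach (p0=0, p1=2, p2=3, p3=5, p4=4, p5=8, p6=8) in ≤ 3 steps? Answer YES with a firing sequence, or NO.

step 1: fire t0:  (p0=4, p1=2, p2=3, p3=1, p4=4, p5=2, p6=2) → (p0=2, p1=2, p2=3, p3=3, p4=4, p5=5, p6=5)
step 2: fire t0:  (p0=2, p1=2, p2=3, p3=3, p4=4, p5=5, p6=5) → (p0=0, p1=2, p2=3, p3=5, p4=4, p5=8, p6=8)

YES — reachable via ⟨t0, t0⟩ (2 firings)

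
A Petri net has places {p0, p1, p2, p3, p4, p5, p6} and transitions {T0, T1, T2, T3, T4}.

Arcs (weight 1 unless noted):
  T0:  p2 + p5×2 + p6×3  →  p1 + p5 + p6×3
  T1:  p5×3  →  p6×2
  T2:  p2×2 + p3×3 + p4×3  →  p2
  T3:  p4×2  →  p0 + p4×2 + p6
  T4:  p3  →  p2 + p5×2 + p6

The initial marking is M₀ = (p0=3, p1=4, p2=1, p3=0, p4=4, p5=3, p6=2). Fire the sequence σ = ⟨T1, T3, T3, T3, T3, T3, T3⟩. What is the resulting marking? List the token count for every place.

(p0=9, p1=4, p2=1, p3=0, p4=4, p5=0, p6=10)

step 1: fire T1:  (p0=3, p1=4, p2=1, p3=0, p4=4, p5=3, p6=2) → (p0=3, p1=4, p2=1, p3=0, p4=4, p5=0, p6=4)
step 2: fire T3:  (p0=3, p1=4, p2=1, p3=0, p4=4, p5=0, p6=4) → (p0=4, p1=4, p2=1, p3=0, p4=4, p5=0, p6=5)
step 3: fire T3:  (p0=4, p1=4, p2=1, p3=0, p4=4, p5=0, p6=5) → (p0=5, p1=4, p2=1, p3=0, p4=4, p5=0, p6=6)
step 4: fire T3:  (p0=5, p1=4, p2=1, p3=0, p4=4, p5=0, p6=6) → (p0=6, p1=4, p2=1, p3=0, p4=4, p5=0, p6=7)
step 5: fire T3:  (p0=6, p1=4, p2=1, p3=0, p4=4, p5=0, p6=7) → (p0=7, p1=4, p2=1, p3=0, p4=4, p5=0, p6=8)
step 6: fire T3:  (p0=7, p1=4, p2=1, p3=0, p4=4, p5=0, p6=8) → (p0=8, p1=4, p2=1, p3=0, p4=4, p5=0, p6=9)
step 7: fire T3:  (p0=8, p1=4, p2=1, p3=0, p4=4, p5=0, p6=9) → (p0=9, p1=4, p2=1, p3=0, p4=4, p5=0, p6=10)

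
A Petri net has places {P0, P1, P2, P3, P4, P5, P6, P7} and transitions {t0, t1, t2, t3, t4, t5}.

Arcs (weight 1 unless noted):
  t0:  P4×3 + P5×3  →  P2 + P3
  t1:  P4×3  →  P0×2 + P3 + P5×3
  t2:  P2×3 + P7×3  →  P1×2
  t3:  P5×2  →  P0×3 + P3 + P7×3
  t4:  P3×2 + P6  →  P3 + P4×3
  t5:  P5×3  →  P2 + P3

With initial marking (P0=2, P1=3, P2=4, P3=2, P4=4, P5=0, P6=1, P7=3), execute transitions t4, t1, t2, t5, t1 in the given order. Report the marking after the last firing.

(P0=6, P1=5, P2=2, P3=4, P4=1, P5=3, P6=0, P7=0)

step 1: fire t4:  (P0=2, P1=3, P2=4, P3=2, P4=4, P5=0, P6=1, P7=3) → (P0=2, P1=3, P2=4, P3=1, P4=7, P5=0, P6=0, P7=3)
step 2: fire t1:  (P0=2, P1=3, P2=4, P3=1, P4=7, P5=0, P6=0, P7=3) → (P0=4, P1=3, P2=4, P3=2, P4=4, P5=3, P6=0, P7=3)
step 3: fire t2:  (P0=4, P1=3, P2=4, P3=2, P4=4, P5=3, P6=0, P7=3) → (P0=4, P1=5, P2=1, P3=2, P4=4, P5=3, P6=0, P7=0)
step 4: fire t5:  (P0=4, P1=5, P2=1, P3=2, P4=4, P5=3, P6=0, P7=0) → (P0=4, P1=5, P2=2, P3=3, P4=4, P5=0, P6=0, P7=0)
step 5: fire t1:  (P0=4, P1=5, P2=2, P3=3, P4=4, P5=0, P6=0, P7=0) → (P0=6, P1=5, P2=2, P3=4, P4=1, P5=3, P6=0, P7=0)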